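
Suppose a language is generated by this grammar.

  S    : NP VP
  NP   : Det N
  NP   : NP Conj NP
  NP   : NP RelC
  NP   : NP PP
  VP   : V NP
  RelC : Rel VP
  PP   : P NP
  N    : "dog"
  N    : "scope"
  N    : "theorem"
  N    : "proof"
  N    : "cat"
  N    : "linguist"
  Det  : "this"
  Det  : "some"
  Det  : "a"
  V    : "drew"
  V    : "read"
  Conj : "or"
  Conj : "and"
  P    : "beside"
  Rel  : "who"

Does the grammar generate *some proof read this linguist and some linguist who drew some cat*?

Grammatical

[S [NP [Det some] [N proof]] [VP [V read] [NP [NP [Det this] [N linguist]] [Conj and] [NP [NP [Det some] [N linguist]] [RelC [Rel who] [VP [V drew] [NP [Det some] [N cat]]]]]]]]
Each bracket corresponds to one application of a listed rule, so the string is derivable from S.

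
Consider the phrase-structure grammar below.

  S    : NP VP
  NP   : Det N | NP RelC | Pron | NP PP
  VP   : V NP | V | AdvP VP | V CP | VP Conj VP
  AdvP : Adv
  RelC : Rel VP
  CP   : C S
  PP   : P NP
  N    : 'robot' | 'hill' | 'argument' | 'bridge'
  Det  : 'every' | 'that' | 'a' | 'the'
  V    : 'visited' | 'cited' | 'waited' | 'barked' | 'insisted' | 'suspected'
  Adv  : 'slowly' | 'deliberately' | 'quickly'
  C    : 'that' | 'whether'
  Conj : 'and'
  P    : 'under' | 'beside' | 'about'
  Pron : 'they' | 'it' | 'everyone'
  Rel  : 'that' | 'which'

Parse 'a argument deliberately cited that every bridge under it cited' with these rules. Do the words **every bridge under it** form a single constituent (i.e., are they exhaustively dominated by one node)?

Yes

[S [NP [Det a] [N argument]] [VP [AdvP [Adv deliberately]] [VP [V cited] [CP [C that] [S [NP [NP [Det every] [N bridge]] [PP [P under] [NP [Pron it]]]] [VP [V cited]]]]]]]
The words 'every bridge under it' are exhaustively dominated by a single NP node (built by NP → NP PP), so they form a constituent.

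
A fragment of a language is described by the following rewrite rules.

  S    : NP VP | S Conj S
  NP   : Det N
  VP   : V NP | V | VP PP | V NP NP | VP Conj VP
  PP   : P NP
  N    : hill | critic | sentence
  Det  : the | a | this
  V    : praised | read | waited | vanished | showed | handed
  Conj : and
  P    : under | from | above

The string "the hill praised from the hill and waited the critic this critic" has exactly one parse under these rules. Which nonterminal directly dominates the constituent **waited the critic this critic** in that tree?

S
  NP
    Det: the
    N: hill
  VP
    VP
      VP
        V: praised
      PP
        P: from
        NP
          Det: the
          N: hill
    Conj: and
    VP
      V: waited
      NP
        Det: the
        N: critic
      NP
        Det: this
        N: critic
The span 'waited the critic this critic' is the VP node built by VP → V NP NP.
Its mother is the VP built by VP → VP Conj VP.

VP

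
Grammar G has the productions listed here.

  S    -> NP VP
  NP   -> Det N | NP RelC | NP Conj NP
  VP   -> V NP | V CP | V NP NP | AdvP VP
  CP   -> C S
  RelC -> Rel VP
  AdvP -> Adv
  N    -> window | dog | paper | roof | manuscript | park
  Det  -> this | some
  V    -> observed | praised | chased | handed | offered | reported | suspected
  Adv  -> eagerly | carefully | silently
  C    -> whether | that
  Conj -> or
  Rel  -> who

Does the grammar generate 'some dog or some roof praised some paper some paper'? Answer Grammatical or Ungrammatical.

S
  NP
    NP
      Det: some
      N: dog
    Conj: or
    NP
      Det: some
      N: roof
  VP
    V: praised
    NP
      Det: some
      N: paper
    NP
      Det: some
      N: paper
The bracketing above is licensed at every node by one of the given productions, with S at the root.

Grammatical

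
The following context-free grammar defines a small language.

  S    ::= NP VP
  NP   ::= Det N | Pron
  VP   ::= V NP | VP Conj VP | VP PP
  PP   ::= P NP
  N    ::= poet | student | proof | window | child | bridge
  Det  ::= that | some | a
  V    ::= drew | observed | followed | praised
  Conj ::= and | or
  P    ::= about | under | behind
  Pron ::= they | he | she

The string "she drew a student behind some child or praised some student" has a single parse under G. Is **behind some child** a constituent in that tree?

[S [NP [Pron she]] [VP [VP [VP [V drew] [NP [Det a] [N student]]] [PP [P behind] [NP [Det some] [N child]]]] [Conj or] [VP [V praised] [NP [Det some] [N student]]]]]
The words 'behind some child' are exhaustively dominated by a single PP node (built by PP → P NP), so they form a constituent.

Yes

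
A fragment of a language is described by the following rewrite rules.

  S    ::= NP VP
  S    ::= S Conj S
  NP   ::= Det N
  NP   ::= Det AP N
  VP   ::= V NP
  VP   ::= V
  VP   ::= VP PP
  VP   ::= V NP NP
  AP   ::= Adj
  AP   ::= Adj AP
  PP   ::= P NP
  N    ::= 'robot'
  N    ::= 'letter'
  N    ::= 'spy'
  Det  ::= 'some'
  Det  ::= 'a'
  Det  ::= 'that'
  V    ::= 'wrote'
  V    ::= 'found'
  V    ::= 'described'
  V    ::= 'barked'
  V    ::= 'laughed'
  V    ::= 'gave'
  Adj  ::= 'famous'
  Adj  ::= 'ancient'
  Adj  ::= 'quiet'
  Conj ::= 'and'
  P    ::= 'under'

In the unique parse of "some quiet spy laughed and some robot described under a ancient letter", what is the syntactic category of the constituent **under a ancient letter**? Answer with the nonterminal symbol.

S
  S
    NP
      Det: some
      AP
        Adj: quiet
      N: spy
    VP
      V: laughed
  Conj: and
  S
    NP
      Det: some
      N: robot
    VP
      VP
        V: described
      PP
        P: under
        NP
          Det: a
          AP
            Adj: ancient
          N: letter
The span 'under a ancient letter' is the PP node built by PP → P NP.

PP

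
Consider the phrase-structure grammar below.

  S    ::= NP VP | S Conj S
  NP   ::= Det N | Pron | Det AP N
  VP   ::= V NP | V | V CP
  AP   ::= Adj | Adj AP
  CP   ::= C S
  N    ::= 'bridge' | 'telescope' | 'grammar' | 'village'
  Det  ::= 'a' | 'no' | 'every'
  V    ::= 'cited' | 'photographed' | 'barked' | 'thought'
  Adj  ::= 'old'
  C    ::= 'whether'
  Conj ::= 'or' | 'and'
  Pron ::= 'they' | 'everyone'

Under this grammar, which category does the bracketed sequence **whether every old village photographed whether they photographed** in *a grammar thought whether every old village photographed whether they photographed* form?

CP

[S [NP [Det a] [N grammar]] [VP [V thought] [CP [C whether] [S [NP [Det every] [AP [Adj old]] [N village]] [VP [V photographed] [CP [C whether] [S [NP [Pron they]] [VP [V photographed]]]]]]]]]
The span 'whether every old village photographed whether they photographed' is the CP node built by CP → C S.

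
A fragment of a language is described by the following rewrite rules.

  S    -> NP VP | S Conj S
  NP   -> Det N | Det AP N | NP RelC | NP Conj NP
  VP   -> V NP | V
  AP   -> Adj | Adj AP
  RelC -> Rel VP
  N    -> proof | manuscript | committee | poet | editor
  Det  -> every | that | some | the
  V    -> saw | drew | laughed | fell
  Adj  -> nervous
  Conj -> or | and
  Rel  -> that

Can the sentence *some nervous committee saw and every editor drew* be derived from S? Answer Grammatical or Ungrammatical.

Grammatical

[S [S [NP [Det some] [AP [Adj nervous]] [N committee]] [VP [V saw]]] [Conj and] [S [NP [Det every] [N editor]] [VP [V drew]]]]
Each bracket corresponds to one application of a listed rule, so the string is derivable from S.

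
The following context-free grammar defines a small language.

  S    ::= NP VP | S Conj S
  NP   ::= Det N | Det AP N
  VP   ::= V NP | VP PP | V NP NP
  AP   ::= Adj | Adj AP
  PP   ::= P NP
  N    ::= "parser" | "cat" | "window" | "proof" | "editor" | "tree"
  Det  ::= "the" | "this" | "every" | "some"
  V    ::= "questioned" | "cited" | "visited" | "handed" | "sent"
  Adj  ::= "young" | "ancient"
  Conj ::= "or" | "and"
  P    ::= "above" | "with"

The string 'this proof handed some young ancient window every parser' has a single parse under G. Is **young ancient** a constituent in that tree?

[S [NP [Det this] [N proof]] [VP [V handed] [NP [Det some] [AP [Adj young] [AP [Adj ancient]]] [N window]] [NP [Det every] [N parser]]]]
The words 'young ancient' are exhaustively dominated by a single AP node (built by AP → Adj AP), so they form a constituent.

Yes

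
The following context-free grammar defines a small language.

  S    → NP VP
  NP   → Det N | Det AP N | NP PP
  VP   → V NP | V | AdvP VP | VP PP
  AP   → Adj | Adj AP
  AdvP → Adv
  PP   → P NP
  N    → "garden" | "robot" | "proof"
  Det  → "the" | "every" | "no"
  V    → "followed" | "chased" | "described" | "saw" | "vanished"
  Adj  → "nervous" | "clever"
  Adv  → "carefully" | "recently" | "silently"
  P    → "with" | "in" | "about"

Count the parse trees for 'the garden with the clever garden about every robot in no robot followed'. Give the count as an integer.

5

Two of the 5 distinct bracketings:
[S [NP [NP [Det the] [N garden]] [PP [P with] [NP [NP [Det the] [AP [Adj clever]] [N garden]] [PP [P about] [NP [NP [Det every] [N robot]] [PP [P in] [NP [Det no] [N robot]]]]]]]] [VP [V followed]]]
[S [NP [NP [Det the] [N garden]] [PP [P with] [NP [NP [NP [Det the] [AP [Adj clever]] [N garden]] [PP [P about] [NP [Det every] [N robot]]]] [PP [P in] [NP [Det no] [N robot]]]]]] [VP [V followed]]]
The trees differ in how a recursive rule is bracketed over the same span.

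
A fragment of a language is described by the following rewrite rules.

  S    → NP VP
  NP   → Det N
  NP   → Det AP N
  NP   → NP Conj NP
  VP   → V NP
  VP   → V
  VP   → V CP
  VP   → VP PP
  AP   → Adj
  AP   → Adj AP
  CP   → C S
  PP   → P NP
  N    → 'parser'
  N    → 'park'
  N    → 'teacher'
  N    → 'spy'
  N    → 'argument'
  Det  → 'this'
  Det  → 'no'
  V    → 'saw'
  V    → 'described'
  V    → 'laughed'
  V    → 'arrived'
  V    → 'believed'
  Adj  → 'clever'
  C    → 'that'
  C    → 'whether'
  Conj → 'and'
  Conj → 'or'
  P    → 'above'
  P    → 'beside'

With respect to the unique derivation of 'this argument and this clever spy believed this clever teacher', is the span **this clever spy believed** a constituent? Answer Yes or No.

No

[S [NP [NP [Det this] [N argument]] [Conj and] [NP [Det this] [AP [Adj clever]] [N spy]]] [VP [V believed] [NP [Det this] [AP [Adj clever]] [N teacher]]]]
The smallest constituent containing 'this clever spy believed' is the S spanning 'this argument and this clever spy believed this clever teacher'; no single node in the tree dominates exactly the given words.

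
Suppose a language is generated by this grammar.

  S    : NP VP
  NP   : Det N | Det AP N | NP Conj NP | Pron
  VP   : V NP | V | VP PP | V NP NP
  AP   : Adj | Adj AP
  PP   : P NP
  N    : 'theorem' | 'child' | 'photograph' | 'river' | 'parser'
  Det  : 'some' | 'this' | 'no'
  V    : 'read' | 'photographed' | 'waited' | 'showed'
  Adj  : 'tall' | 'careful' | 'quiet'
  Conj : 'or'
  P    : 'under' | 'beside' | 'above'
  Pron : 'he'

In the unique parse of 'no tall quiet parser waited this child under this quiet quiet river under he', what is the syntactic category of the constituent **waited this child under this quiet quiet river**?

VP

S
  NP
    Det: no
    AP
      Adj: tall
      AP
        Adj: quiet
    N: parser
  VP
    VP
      VP
        V: waited
        NP
          Det: this
          N: child
      PP
        P: under
        NP
          Det: this
          AP
            Adj: quiet
            AP
              Adj: quiet
          N: river
    PP
      P: under
      NP
        Pron: he
The span 'waited this child under this quiet quiet river' is the VP node built by VP → VP PP.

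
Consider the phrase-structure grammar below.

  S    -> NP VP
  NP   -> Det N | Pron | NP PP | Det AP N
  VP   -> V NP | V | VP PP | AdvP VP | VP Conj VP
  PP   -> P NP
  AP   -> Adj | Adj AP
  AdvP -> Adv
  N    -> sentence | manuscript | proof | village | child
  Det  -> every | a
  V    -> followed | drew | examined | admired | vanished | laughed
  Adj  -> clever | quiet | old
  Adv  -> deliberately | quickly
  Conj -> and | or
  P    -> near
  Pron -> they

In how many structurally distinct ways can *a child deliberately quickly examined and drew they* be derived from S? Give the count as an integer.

3

Two of the 3 distinct bracketings:
[S [NP [Det a] [N child]] [VP [AdvP [Adv deliberately]] [VP [AdvP [Adv quickly]] [VP [VP [V examined]] [Conj and] [VP [V drew] [NP [Pron they]]]]]]]
[S [NP [Det a] [N child]] [VP [AdvP [Adv deliberately]] [VP [VP [AdvP [Adv quickly]] [VP [V examined]]] [Conj and] [VP [V drew] [NP [Pron they]]]]]]
The trees differ in how a recursive rule is bracketed over the same span.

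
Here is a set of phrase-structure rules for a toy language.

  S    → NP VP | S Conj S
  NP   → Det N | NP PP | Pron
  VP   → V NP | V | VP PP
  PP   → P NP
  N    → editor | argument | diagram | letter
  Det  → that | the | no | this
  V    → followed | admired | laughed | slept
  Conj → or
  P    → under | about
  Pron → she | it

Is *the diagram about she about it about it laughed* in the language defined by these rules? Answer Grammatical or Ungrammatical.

S
  NP
    NP
      Det: the
      N: diagram
    PP
      P: about
      NP
        NP
          Pron: she
        PP
          P: about
          NP
            NP
              Pron: it
            PP
              P: about
              NP
                Pron: it
  VP
    V: laughed
Every word is introduced by a lexical rule and the phrasal rules combine the resulting categories into a single S.

Grammatical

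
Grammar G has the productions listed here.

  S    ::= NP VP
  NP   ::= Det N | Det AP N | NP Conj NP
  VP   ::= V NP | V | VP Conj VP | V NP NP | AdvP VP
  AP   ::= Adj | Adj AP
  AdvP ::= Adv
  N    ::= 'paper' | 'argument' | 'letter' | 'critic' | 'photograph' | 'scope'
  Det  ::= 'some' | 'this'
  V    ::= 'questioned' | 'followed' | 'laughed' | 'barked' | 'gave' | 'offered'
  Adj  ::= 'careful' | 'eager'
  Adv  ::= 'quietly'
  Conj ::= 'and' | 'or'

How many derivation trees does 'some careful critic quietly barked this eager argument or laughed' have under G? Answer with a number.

2

The two bracketings:
[S [NP [Det some] [AP [Adj careful]] [N critic]] [VP [VP [AdvP [Adv quietly]] [VP [V barked] [NP [Det this] [AP [Adj eager]] [N argument]]]] [Conj or] [VP [V laughed]]]]
[S [NP [Det some] [AP [Adj careful]] [N critic]] [VP [AdvP [Adv quietly]] [VP [VP [V barked] [NP [Det this] [AP [Adj eager]] [N argument]]] [Conj or] [VP [V laughed]]]]]
The trees differ in how a recursive rule is bracketed over the same span.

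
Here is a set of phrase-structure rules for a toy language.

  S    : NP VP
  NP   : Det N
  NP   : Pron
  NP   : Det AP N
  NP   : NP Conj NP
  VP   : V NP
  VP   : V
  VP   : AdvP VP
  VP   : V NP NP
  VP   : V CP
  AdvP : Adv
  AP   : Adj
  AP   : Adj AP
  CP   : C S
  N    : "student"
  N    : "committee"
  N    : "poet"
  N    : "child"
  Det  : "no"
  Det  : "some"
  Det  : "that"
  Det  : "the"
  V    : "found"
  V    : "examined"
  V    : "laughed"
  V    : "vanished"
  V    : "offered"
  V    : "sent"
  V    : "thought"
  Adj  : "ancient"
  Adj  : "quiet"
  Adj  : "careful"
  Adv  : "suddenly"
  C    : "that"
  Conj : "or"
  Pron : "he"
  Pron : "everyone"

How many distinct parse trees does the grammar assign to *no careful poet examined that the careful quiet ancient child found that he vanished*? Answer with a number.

1

[S [NP [Det no] [AP [Adj careful]] [N poet]] [VP [V examined] [CP [C that] [S [NP [Det the] [AP [Adj careful] [AP [Adj quiet] [AP [Adj ancient]]]] [N child]] [VP [V found] [CP [C that] [S [NP [Pron he]] [VP [V vanished]]]]]]]]]
No rule offers an alternative attachment or grouping for any span, so this is the only derivation.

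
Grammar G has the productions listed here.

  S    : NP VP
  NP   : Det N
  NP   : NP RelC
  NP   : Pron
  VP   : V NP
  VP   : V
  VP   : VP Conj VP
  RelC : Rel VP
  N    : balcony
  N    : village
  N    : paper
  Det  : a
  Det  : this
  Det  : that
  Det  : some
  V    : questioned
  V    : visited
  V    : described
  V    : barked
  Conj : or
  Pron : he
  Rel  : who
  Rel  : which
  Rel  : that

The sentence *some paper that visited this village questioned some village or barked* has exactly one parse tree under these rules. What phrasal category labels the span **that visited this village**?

RelC

[S [NP [NP [Det some] [N paper]] [RelC [Rel that] [VP [V visited] [NP [Det this] [N village]]]]] [VP [VP [V questioned] [NP [Det some] [N village]]] [Conj or] [VP [V barked]]]]
The span 'that visited this village' is the RelC node built by RelC → Rel VP.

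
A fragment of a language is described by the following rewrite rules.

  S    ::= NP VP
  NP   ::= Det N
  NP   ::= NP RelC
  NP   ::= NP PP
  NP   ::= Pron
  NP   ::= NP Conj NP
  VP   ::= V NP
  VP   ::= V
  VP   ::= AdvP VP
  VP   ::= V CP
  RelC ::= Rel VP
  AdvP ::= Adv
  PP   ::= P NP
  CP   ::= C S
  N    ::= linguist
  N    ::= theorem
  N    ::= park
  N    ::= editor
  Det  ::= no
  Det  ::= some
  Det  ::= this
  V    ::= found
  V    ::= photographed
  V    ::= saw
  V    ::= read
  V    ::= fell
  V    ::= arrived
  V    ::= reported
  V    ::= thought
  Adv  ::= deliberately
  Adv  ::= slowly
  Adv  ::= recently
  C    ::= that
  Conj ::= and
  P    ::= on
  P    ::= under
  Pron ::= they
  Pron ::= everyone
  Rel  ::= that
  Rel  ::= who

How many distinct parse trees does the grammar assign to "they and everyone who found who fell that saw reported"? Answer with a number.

4

Two of the 4 distinct bracketings:
[S [NP [NP [NP [NP [NP [Pron they]] [Conj and] [NP [Pron everyone]]] [RelC [Rel who] [VP [V found]]]] [RelC [Rel who] [VP [V fell]]]] [RelC [Rel that] [VP [V saw]]]] [VP [V reported]]]
[S [NP [NP [NP [NP [Pron they]] [Conj and] [NP [NP [Pron everyone]] [RelC [Rel who] [VP [V found]]]]] [RelC [Rel who] [VP [V fell]]]] [RelC [Rel that] [VP [V saw]]]] [VP [V reported]]]
The trees differ in how a recursive rule is bracketed over the same span.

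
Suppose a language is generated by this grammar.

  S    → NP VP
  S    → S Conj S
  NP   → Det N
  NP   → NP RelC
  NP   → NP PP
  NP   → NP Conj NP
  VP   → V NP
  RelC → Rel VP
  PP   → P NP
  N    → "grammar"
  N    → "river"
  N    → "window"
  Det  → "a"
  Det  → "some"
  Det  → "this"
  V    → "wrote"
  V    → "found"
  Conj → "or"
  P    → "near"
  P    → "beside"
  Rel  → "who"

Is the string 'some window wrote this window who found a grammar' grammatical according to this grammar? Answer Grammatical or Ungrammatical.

Grammatical

S
  NP
    Det: some
    N: window
  VP
    V: wrote
    NP
      NP
        Det: this
        N: window
      RelC
        Rel: who
        VP
          V: found
          NP
            Det: a
            N: grammar
The bracketing above is licensed at every node by one of the given productions, with S at the root.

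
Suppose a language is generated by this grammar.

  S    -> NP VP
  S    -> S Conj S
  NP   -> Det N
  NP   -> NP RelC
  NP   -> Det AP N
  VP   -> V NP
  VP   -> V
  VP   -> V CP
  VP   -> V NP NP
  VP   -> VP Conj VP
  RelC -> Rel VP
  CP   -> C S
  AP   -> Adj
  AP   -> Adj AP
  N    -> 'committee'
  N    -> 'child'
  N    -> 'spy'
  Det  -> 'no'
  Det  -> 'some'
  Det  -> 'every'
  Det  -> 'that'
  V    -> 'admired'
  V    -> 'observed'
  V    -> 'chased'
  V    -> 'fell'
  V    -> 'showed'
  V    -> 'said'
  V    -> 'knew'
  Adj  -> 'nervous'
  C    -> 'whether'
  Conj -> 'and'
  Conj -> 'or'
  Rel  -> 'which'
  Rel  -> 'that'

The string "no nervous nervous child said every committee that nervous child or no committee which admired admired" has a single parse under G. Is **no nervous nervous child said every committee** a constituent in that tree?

[S [S [NP [Det no] [AP [Adj nervous] [AP [Adj nervous]]] [N child]] [VP [V said] [NP [Det every] [N committee]] [NP [Det that] [AP [Adj nervous]] [N child]]]] [Conj or] [S [NP [NP [Det no] [N committee]] [RelC [Rel which] [VP [V admired]]]] [VP [V admired]]]]
The smallest constituent containing 'no nervous nervous child said every committee' is the S spanning 'no nervous nervous child said every committee that nervous child'; no single node in the tree dominates exactly the given words.

No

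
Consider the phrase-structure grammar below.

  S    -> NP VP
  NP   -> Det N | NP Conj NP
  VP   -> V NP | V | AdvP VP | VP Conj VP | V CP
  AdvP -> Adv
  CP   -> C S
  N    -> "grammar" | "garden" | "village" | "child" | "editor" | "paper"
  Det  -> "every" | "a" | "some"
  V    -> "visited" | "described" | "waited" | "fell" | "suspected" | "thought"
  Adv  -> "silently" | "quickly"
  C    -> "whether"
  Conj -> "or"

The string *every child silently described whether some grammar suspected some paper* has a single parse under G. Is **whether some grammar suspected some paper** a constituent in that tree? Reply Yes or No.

[S [NP [Det every] [N child]] [VP [AdvP [Adv silently]] [VP [V described] [CP [C whether] [S [NP [Det some] [N grammar]] [VP [V suspected] [NP [Det some] [N paper]]]]]]]]
The words 'whether some grammar suspected some paper' are exhaustively dominated by a single CP node (built by CP → C S), so they form a constituent.

Yes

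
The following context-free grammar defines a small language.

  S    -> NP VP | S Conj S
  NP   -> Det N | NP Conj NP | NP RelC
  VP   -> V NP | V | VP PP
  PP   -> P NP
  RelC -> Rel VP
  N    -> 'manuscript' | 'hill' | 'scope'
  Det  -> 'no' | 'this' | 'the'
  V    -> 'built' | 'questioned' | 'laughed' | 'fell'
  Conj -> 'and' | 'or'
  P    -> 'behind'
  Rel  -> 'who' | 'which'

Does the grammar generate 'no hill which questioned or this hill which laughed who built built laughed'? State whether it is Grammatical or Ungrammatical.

For S → NP VP, every NP-prefix leaves a non-VP remainder: after 'no hill' the remainder is not a VP; after 'no hill which questioned' the remainder is not a VP; after 'no hill which questioned or this hill' the remainder is not a VP (and 2 more). The alternative S rule S → S Conj S likewise has no satisfying split.

Ungrammatical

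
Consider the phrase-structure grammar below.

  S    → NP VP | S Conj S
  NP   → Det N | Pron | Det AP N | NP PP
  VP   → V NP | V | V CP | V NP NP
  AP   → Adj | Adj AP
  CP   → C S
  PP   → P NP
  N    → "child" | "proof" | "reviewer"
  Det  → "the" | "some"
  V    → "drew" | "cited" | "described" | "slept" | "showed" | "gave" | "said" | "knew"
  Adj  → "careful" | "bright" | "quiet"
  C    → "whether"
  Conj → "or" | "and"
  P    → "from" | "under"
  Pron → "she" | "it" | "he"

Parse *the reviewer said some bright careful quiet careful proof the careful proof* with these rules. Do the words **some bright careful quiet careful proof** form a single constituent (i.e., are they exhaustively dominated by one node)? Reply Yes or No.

Yes

[S [NP [Det the] [N reviewer]] [VP [V said] [NP [Det some] [AP [Adj bright] [AP [Adj careful] [AP [Adj quiet] [AP [Adj careful]]]]] [N proof]] [NP [Det the] [AP [Adj careful]] [N proof]]]]
The words 'some bright careful quiet careful proof' are exhaustively dominated by a single NP node (built by NP → Det AP N), so they form a constituent.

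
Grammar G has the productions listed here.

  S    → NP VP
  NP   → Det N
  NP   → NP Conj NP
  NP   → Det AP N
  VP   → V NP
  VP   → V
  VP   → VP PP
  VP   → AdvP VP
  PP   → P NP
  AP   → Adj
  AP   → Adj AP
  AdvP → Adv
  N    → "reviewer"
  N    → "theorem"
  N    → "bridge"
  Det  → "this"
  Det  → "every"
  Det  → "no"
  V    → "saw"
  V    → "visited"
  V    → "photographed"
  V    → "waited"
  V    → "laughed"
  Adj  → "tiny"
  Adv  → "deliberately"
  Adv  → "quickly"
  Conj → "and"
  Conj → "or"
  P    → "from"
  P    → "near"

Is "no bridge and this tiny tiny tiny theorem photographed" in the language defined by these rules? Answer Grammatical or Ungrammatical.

Grammatical

[S [NP [NP [Det no] [N bridge]] [Conj and] [NP [Det this] [AP [Adj tiny] [AP [Adj tiny] [AP [Adj tiny]]]] [N theorem]]] [VP [V photographed]]]
The bracketing above is licensed at every node by one of the given productions, with S at the root.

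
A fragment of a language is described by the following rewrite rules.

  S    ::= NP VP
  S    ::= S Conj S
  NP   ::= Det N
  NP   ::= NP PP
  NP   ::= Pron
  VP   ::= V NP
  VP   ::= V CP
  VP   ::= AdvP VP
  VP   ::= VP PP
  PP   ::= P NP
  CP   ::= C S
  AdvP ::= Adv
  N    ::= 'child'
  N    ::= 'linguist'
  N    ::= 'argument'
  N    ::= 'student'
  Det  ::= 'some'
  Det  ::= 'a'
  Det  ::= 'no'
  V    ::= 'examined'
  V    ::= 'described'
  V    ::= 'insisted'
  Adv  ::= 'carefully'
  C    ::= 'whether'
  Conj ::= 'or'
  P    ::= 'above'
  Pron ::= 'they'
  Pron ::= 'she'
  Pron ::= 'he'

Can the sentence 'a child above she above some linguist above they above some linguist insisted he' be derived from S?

S
  NP
    NP
      Det: a
      N: child
    PP
      P: above
      NP
        NP
          Pron: she
        PP
          P: above
          NP
            NP
              Det: some
              N: linguist
            PP
              P: above
              NP
                NP
                  Pron: they
                PP
                  P: above
                  NP
                    Det: some
                    N: linguist
  VP
    V: insisted
    NP
      Pron: he
Each bracket corresponds to one application of a listed rule, so the string is derivable from S.

Grammatical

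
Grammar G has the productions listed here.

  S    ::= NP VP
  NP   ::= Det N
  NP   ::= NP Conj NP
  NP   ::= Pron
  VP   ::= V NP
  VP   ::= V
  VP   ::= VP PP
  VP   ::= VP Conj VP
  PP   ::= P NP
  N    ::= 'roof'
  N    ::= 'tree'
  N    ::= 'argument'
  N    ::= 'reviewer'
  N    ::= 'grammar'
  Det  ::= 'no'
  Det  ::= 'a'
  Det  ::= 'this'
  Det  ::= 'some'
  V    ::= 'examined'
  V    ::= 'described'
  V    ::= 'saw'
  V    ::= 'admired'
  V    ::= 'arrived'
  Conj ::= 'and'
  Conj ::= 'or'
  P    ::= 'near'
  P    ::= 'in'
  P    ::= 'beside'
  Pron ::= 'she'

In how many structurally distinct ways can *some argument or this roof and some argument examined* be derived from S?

The two bracketings:
[S [NP [NP [Det some] [N argument]] [Conj or] [NP [NP [Det this] [N roof]] [Conj and] [NP [Det some] [N argument]]]] [VP [V examined]]]
[S [NP [NP [NP [Det some] [N argument]] [Conj or] [NP [Det this] [N roof]]] [Conj and] [NP [Det some] [N argument]]] [VP [V examined]]]
The trees differ in how a recursive rule is bracketed over the same span.

2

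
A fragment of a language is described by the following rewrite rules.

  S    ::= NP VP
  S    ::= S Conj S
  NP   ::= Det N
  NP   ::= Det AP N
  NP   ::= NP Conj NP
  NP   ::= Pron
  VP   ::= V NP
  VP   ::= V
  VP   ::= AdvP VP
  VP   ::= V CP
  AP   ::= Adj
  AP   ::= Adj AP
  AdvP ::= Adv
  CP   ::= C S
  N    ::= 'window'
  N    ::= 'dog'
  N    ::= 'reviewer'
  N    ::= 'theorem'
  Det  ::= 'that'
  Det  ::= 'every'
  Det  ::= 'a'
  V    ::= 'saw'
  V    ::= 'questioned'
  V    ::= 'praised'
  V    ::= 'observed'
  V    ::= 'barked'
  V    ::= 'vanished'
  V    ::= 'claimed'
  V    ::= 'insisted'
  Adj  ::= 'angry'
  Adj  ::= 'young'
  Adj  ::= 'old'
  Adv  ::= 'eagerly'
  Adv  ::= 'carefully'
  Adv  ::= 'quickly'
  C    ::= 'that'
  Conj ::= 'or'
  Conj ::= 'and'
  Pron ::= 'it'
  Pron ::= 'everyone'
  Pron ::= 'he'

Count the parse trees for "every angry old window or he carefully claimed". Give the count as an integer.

1

[S [NP [NP [Det every] [AP [Adj angry] [AP [Adj old]]] [N window]] [Conj or] [NP [Pron he]]] [VP [AdvP [Adv carefully]] [VP [V claimed]]]]
No rule offers an alternative attachment or grouping for any span, so this is the only derivation.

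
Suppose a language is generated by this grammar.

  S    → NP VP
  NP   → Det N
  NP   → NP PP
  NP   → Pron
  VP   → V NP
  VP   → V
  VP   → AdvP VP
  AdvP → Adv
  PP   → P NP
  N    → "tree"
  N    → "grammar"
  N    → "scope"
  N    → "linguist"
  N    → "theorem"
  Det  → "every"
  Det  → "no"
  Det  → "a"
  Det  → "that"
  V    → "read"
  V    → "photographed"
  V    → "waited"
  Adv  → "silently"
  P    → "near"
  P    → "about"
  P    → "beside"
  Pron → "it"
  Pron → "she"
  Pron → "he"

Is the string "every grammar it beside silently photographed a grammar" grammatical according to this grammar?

An N word can never sit immediately before a Pron word in any string this grammar generates, so the substring 'grammar it' rules out a derivation.

Ungrammatical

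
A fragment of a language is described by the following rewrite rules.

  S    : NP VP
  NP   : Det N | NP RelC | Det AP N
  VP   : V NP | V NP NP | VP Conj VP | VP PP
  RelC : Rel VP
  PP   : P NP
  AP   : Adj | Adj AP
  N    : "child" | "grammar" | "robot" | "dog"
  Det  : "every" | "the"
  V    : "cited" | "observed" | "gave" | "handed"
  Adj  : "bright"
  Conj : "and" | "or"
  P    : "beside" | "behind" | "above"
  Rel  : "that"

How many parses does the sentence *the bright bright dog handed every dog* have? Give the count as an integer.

[S [NP [Det the] [AP [Adj bright] [AP [Adj bright]]] [N dog]] [VP [V handed] [NP [Det every] [N dog]]]]
No rule offers an alternative attachment or grouping for any span, so this is the only derivation.

1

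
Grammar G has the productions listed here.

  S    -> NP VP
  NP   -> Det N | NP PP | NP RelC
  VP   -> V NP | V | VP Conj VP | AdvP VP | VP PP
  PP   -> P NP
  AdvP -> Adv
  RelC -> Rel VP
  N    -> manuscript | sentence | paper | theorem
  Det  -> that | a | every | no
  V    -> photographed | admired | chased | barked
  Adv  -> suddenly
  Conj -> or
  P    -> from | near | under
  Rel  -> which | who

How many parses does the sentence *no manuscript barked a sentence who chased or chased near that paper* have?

Two of the 6 distinct bracketings:
[S [NP [Det no] [N manuscript]] [VP [V barked] [NP [NP [NP [Det a] [N sentence]] [RelC [Rel who] [VP [VP [V chased]] [Conj or] [VP [V chased]]]]] [PP [P near] [NP [Det that] [N paper]]]]]]
[S [NP [Det no] [N manuscript]] [VP [V barked] [NP [NP [Det a] [N sentence]] [RelC [Rel who] [VP [VP [V chased]] [Conj or] [VP [VP [V chased]] [PP [P near] [NP [Det that] [N paper]]]]]]]]]
The difference turns on whether NP → NP PP is used at the relevant span, versus an alternative expansion of NP.

6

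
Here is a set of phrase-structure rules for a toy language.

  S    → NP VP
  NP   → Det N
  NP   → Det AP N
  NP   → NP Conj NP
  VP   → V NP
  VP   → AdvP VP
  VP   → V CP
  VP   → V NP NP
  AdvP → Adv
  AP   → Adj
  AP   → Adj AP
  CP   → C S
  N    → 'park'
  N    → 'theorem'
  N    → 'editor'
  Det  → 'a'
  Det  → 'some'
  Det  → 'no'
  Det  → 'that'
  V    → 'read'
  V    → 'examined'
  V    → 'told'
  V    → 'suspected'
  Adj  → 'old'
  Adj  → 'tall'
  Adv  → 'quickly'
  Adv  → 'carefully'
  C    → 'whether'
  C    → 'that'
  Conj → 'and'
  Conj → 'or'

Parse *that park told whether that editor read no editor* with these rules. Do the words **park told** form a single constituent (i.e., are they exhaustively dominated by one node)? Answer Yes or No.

No

[S [NP [Det that] [N park]] [VP [V told] [CP [C whether] [S [NP [Det that] [N editor]] [VP [V read] [NP [Det no] [N editor]]]]]]]
The smallest constituent containing 'park told' is the S spanning 'that park told whether that editor read no editor'; no single node in the tree dominates exactly the given words.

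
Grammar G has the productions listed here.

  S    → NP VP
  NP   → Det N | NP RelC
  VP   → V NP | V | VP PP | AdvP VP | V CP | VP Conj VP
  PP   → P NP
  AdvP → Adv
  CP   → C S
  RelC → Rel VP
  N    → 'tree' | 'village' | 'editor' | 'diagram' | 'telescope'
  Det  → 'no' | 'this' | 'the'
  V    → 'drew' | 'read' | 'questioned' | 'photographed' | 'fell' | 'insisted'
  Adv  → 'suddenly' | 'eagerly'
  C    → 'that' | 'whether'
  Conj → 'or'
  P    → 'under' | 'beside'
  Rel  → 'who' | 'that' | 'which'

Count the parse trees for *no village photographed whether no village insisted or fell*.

2

The two bracketings:
[S [NP [Det no] [N village]] [VP [V photographed] [CP [C whether] [S [NP [Det no] [N village]] [VP [VP [V insisted]] [Conj or] [VP [V fell]]]]]]]
[S [NP [Det no] [N village]] [VP [VP [V photographed] [CP [C whether] [S [NP [Det no] [N village]] [VP [V insisted]]]]] [Conj or] [VP [V fell]]]]
The trees differ in how a recursive rule is bracketed over the same span.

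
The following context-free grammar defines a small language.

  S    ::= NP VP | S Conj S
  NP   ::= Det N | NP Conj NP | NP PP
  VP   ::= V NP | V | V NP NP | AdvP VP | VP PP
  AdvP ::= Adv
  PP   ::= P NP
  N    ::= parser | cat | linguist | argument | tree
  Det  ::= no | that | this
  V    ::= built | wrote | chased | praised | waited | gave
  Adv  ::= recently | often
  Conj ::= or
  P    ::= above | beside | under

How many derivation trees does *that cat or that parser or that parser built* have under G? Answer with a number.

2

The two bracketings:
[S [NP [NP [Det that] [N cat]] [Conj or] [NP [NP [Det that] [N parser]] [Conj or] [NP [Det that] [N parser]]]] [VP [V built]]]
[S [NP [NP [NP [Det that] [N cat]] [Conj or] [NP [Det that] [N parser]]] [Conj or] [NP [Det that] [N parser]]] [VP [V built]]]
The trees differ in how a recursive rule is bracketed over the same span.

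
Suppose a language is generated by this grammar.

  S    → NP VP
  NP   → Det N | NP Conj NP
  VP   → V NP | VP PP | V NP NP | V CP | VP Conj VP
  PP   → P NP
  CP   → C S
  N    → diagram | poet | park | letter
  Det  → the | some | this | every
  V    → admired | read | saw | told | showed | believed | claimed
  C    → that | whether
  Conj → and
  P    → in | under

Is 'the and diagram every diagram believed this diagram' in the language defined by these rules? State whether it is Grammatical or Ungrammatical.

A Det word can never sit immediately before a Conj word in any string this grammar generates, so the substring 'the and' rules out a derivation.

Ungrammatical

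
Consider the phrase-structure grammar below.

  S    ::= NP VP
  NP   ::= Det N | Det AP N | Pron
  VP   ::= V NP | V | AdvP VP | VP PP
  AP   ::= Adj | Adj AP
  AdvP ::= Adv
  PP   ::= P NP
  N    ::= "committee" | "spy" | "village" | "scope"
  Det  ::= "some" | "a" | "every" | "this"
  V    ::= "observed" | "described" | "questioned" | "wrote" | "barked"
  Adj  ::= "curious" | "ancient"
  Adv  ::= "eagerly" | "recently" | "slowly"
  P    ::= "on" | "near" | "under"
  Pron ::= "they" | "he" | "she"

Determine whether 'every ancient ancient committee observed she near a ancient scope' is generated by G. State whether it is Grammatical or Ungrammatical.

S
  NP
    Det: every
    AP
      Adj: ancient
      AP
        Adj: ancient
    N: committee
  VP
    VP
      V: observed
      NP
        Pron: she
    PP
      P: near
      NP
        Det: a
        AP
          Adj: ancient
        N: scope
The bracketing above is licensed at every node by one of the given productions, with S at the root.

Grammatical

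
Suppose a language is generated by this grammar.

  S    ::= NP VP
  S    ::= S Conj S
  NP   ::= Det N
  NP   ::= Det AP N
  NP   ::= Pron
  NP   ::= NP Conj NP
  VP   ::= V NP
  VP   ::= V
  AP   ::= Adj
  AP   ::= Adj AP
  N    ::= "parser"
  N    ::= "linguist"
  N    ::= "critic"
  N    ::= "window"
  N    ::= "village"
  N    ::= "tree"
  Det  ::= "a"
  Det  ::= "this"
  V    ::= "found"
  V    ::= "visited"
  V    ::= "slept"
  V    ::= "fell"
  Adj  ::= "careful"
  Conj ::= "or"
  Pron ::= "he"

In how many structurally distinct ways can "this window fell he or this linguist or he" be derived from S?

2

The two bracketings:
[S [NP [Det this] [N window]] [VP [V fell] [NP [NP [Pron he]] [Conj or] [NP [NP [Det this] [N linguist]] [Conj or] [NP [Pron he]]]]]]
[S [NP [Det this] [N window]] [VP [V fell] [NP [NP [NP [Pron he]] [Conj or] [NP [Det this] [N linguist]]] [Conj or] [NP [Pron he]]]]]
The trees differ in how a recursive rule is bracketed over the same span.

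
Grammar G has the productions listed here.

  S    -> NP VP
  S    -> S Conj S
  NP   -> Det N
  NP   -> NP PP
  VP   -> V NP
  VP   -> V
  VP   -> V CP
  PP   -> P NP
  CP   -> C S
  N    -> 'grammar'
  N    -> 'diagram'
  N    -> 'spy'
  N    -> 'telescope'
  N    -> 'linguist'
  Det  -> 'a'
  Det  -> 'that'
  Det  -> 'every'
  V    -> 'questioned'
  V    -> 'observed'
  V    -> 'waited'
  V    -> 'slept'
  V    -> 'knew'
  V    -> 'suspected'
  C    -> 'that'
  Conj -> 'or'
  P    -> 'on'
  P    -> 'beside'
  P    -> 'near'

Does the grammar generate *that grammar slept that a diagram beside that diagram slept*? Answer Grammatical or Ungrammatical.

S
  NP
    Det: that
    N: grammar
  VP
    V: slept
    CP
      C: that
      S
        NP
          NP
            Det: a
            N: diagram
          PP
            P: beside
            NP
              Det: that
              N: diagram
        VP
          V: slept
Each bracket corresponds to one application of a listed rule, so the string is derivable from S.

Grammatical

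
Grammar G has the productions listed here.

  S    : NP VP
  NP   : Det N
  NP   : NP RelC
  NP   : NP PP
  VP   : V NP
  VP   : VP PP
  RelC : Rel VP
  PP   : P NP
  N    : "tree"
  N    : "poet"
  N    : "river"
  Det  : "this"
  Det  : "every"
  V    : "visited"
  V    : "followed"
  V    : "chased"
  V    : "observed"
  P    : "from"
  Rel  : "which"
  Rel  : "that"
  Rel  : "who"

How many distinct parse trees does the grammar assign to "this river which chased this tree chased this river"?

1

[S [NP [NP [Det this] [N river]] [RelC [Rel which] [VP [V chased] [NP [Det this] [N tree]]]]] [VP [V chased] [NP [Det this] [N river]]]]
No rule offers an alternative attachment or grouping for any span, so this is the only derivation.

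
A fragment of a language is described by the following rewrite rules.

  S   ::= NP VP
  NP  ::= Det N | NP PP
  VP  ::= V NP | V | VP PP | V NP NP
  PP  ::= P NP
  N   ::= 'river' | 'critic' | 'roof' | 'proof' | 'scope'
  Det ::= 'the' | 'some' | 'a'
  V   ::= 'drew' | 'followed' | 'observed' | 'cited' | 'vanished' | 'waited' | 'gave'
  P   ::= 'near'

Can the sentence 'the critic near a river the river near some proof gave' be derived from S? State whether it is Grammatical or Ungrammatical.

For S → NP VP, every NP-prefix leaves a non-VP remainder: after 'the critic' the remainder is not a VP; after 'the critic near a river' the remainder is not a VP.

Ungrammatical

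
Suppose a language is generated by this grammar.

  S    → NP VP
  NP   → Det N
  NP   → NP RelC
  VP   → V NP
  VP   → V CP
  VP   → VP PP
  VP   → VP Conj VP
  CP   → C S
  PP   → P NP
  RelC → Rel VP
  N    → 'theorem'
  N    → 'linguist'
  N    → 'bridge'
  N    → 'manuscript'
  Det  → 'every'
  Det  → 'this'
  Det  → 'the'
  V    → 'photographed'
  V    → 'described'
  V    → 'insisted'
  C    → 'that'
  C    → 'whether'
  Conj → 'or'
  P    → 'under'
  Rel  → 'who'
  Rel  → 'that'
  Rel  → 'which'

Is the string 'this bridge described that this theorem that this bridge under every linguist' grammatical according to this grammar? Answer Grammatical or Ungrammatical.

For S → NP VP, the only prefix that parses as NP is 'this bridge', but the remainder 'described that this theorem that this bridge under every linguist' is not a VP under these rules.

Ungrammatical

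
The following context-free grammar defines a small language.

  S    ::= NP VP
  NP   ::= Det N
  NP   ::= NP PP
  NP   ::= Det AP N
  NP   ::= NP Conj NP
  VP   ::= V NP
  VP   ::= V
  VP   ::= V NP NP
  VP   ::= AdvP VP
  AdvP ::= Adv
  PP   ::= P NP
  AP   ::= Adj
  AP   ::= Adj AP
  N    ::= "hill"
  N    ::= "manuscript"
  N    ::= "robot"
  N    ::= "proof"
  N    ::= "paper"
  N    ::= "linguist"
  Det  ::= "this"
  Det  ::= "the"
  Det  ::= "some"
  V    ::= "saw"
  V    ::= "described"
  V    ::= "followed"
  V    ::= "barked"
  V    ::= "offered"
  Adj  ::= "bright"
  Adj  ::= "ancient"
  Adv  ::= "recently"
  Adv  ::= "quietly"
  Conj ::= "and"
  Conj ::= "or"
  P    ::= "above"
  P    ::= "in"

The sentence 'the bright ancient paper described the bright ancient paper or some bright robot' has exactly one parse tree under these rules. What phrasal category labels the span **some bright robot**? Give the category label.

[S [NP [Det the] [AP [Adj bright] [AP [Adj ancient]]] [N paper]] [VP [V described] [NP [NP [Det the] [AP [Adj bright] [AP [Adj ancient]]] [N paper]] [Conj or] [NP [Det some] [AP [Adj bright]] [N robot]]]]]
The span 'some bright robot' is the NP node built by NP → Det AP N.

NP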